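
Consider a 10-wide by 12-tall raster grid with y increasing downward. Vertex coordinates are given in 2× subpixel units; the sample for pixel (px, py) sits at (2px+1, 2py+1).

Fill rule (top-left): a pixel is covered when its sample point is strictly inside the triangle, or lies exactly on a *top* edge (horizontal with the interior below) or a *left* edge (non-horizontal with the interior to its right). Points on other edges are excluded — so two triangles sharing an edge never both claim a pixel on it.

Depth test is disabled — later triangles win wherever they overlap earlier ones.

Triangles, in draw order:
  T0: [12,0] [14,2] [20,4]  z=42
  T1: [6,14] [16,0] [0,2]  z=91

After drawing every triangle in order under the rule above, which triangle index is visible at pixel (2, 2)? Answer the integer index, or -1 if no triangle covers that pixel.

T0:
  2·area = 8  (B↔C swapped to make it positive)
  edge (12, 0)→(20, 4): d=(8,4) right/bottom  bias=-1
  edge (20, 4)→(14, 2): d=(-6,-2) top-left  bias=+0
  edge (14, 2)→(12, 0): d=(-2,-2) top-left  bias=+0
    (5,0)@(11, 1): e=[12,0,-4] → ·  [on edge]
    (6,0)@(13, 1): e=[4,4,0] → #  [on edge]
    (7,0)@(15, 1): e=[-4,8,4] → ·
    (6,1)@(13, 3): e=[20,-8,-4] → ·
    (7,1)@(15, 3): e=[12,-4,0] → ·  [on edge]
    (8,1)@(17, 3): e=[4,0,4] → #  [on edge]
    (9,1)@(19, 3): e=[-4,4,8] → ·
    (8,2)@(17, 5): e=[20,-12,0] → ·  [on edge]
    (9,3)@(19, 7): e=[28,-20,0] → ·  [on edge]
  covered (2 px):
    · · · · · · # · · ·
    · · · · · · · · # ·
    · · · · · · · · · ·
    · · · · · · · · · ·
    · · · · · · · · · ·
    · · · · · · · · · ·
    · · · · · · · · · ·
    · · · · · · · · · ·
    · · · · · · · · · ·
    · · · · · · · · · ·
    · · · · · · · · · ·
    · · · · · · · · · ·
T1:
  2·area = 204  (B↔C swapped to make it positive)
  edge (6, 14)→(0, 2): d=(-6,-12) top-left  bias=+0
  edge (0, 2)→(16, 0): d=(16,-2) top-left  bias=+0
  edge (16, 0)→(6, 14): d=(-10,14) right/bottom  bias=-1
    (4,0)@(9, 1): e=[114,2,88] → #
    (5,0)@(11, 1): e=[138,6,60] → #
    (6,0)@(13, 1): e=[162,10,32] → #
    (7,0)@(15, 1): e=[186,14,4] → #
    (8,0)@(17, 1): e=[210,18,-24] → ·
    (0,1)@(1, 3): e=[6,18,180] → #
    (1,1)@(3, 3): e=[30,22,152] → #
    (2,1)@(5, 3): e=[54,26,124] → #
    (3,1)@(7, 3): e=[78,30,96] → #
    (7,1)@(15, 3): e=[174,46,-16] → ·
    (0,2)@(1, 5): e=[-6,50,160] → ·
    (1,2)@(3, 5): e=[18,54,132] → #
    (5,3)@(11, 7): e=[102,102,0] → ·  [on edge]
    (0,10)@(1, 21): e=[-102,306,0] → ·  [on edge]
  covered (25 px):
    · · · · # # # # · ·
    # # # # # # # · · ·
    · # # # # # · · · ·
    · # # # # · · · · ·
    · · # # # · · · · ·
    · · # # · · · · · ·
    · · · · · · · · · ·
    · · · · · · · · · ·
    · · · · · · · · · ·
    · · · · · · · · · ·
    · · · · · · · · · ·
    · · · · · · · · · ·

Z-buffer (winner per pixel, '.' = empty):
  . . . . 1 1 1 1 . .
  1 1 1 1 1 1 1 . 0 .
  . 1 1 1 1 1 . . . .
  . 1 1 1 1 . . . . .
  . . 1 1 1 . . . . .
  . . 1 1 . . . . . .
  . . . . . . . . . .
  . . . . . . . . . .
  . . . . . . . . . .
  . . . . . . . . . .
  . . . . . . . . . .
  . . . . . . . . . .

Answer: 1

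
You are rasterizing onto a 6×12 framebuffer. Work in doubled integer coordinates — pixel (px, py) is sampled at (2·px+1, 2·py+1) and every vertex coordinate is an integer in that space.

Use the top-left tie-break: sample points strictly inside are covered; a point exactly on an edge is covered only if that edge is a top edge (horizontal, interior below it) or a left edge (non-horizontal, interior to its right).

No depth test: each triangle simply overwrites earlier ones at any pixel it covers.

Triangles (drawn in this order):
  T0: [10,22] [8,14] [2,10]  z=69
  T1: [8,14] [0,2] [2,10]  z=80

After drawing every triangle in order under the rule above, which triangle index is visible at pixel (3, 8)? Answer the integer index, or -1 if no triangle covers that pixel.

T0:
  2·area = 40  (B↔C swapped to make it positive)
  edge (10, 22)→(2, 10): d=(-8,-12) top-left  bias=+0
  edge (2, 10)→(8, 14): d=(6,4) right/bottom  bias=-1
  edge (8, 14)→(10, 22): d=(2,8) right/bottom  bias=-1
    (1,5)@(3, 11): e=[4,2,34] → X
    (2,5)@(5, 11): e=[28,-6,18] → .
    (1,6)@(3, 13): e=[-12,14,38] → .
    (2,6)@(5, 13): e=[12,6,22] → X
    (3,6)@(7, 13): e=[36,-2,6] → .
    (2,7)@(5, 15): e=[-4,18,26] → .
    (3,7)@(7, 15): e=[20,10,10] → X
    (4,7)@(9, 15): e=[44,2,-6] → .
    (3,8)@(7, 17): e=[4,22,14] → X
    (4,8)@(9, 17): e=[28,14,-2] → .
    (3,9)@(7, 19): e=[-12,34,18] → .
    (4,9)@(9, 19): e=[12,26,2] → X
  covered (5 px):
    . . . . . .
    . . . . . .
    . . . . . .
    . . . . . .
    . . . . . .
    . X . . . .
    . . X . . .
    . . . X . .
    . . . X . .
    . . . . X .
    . . . . . .
    . . . . . .
T1:
  2·area = 40  (B↔C swapped to make it positive)
  edge (8, 14)→(2, 10): d=(-6,-4) top-left  bias=+0
  edge (2, 10)→(0, 2): d=(-2,-8) top-left  bias=+0
  edge (0, 2)→(8, 14): d=(8,12) right/bottom  bias=-1
    (0,2)@(1, 5): e=[26,2,12] → X
    (1,2)@(3, 5): e=[34,18,-12] → .
    (0,3)@(1, 7): e=[14,-2,28] → .
    (1,3)@(3, 7): e=[22,14,4] → X
    (2,3)@(5, 7): e=[30,30,-20] → .
    (1,4)@(3, 9): e=[10,10,20] → X
    (2,4)@(5, 9): e=[18,26,-4] → .
    (1,5)@(3, 11): e=[-2,6,36] → .
    (2,5)@(5, 11): e=[6,22,12] → X
    (3,5)@(7, 11): e=[14,38,-12] → .
    (2,6)@(5, 13): e=[-6,18,28] → .
    (3,6)@(7, 13): e=[2,34,4] → X
  covered (5 px):
    . . . . . .
    . . . . . .
    X . . . . .
    . X . . . .
    . X . . . .
    . . X . . .
    . . . X . .
    . . . . . .
    . . . . . .
    . . . . . .
    . . . . . .
    . . . . . .

Z-buffer (winner per pixel, '.' = empty):
  . . . . . .
  . . . . . .
  1 . . . . .
  . 1 . . . .
  . 1 . . . .
  . 0 1 . . .
  . . 0 1 . .
  . . . 0 . .
  . . . 0 . .
  . . . . 0 .
  . . . . . .
  . . . . . .

Answer: 0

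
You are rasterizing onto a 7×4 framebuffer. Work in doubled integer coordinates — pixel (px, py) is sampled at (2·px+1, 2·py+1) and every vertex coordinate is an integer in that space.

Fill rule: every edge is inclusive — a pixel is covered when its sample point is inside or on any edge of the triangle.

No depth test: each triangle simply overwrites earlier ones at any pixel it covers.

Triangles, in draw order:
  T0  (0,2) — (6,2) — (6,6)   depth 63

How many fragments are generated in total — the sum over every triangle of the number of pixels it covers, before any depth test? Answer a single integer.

T0:
  2·area = 24
  edge (0, 2)→(6, 2): d=(6,0) inclusive
  edge (6, 2)→(6, 6): d=(0,4) inclusive
  edge (6, 6)→(0, 2): d=(-6,-4) inclusive
    (1,1)@(3, 3): e=[6,12,6] → X
    (2,1)@(5, 3): e=[6,4,14] → X
    (3,1)@(7, 3): e=[6,-4,22] → .
    (1,2)@(3, 5): e=[18,12,-6] → .
    (2,2)@(5, 5): e=[18,4,2] → X
    (3,2)@(7, 5): e=[18,-4,10] → .
    (2,3)@(5, 7): e=[30,4,-10] → .
  covered (3 px):
    . . . . . . .
    . X X . . . .
    . . X . . . .
    . . . . . . .

Result: 3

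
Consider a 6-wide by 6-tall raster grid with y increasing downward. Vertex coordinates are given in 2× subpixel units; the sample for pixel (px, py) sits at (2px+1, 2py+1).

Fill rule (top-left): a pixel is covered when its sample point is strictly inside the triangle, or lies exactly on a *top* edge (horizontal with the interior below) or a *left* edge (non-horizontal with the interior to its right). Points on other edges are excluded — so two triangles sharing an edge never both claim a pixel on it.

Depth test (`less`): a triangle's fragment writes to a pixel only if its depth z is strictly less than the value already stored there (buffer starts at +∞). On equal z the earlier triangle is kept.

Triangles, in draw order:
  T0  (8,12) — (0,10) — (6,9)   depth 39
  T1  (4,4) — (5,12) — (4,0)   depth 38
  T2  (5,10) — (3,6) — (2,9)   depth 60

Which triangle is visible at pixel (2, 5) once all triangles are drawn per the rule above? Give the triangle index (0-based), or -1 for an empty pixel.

T0:
  2·area = 20
  edge (8, 12)→(0, 10): d=(-8,-2) top-left  bias=+0
  edge (0, 10)→(6, 9): d=(6,-1) top-left  bias=+0
  edge (6, 9)→(8, 12): d=(2,3) right/bottom  bias=-1
    (2,5)@(5, 11): e=[2,11,7] → █
    (3,5)@(7, 11): e=[6,13,1] → █
    (4,5)@(9, 11): e=[10,15,-5] → ·
  covered (2 px):
    · · · · · ·
    · · · · · ·
    · · · · · ·
    · · · · · ·
    · · · · · ·
    · · █ █ · ·
T1:
  2·area = 4  (B↔C swapped to make it positive)
  edge (4, 4)→(4, 0): d=(0,-4) top-left  bias=+0
  edge (4, 0)→(5, 12): d=(1,12) right/bottom  bias=-1
  edge (5, 12)→(4, 4): d=(-1,-8) top-left  bias=+0
  covered (0 px):
    · · · · · ·
    · · · · · ·
    · · · · · ·
    · · · · · ·
    · · · · · ·
    · · · · · ·
T2:
  2·area = 10  (B↔C swapped to make it positive)
  edge (5, 10)→(2, 9): d=(-3,-1) top-left  bias=+0
  edge (2, 9)→(3, 6): d=(1,-3) top-left  bias=+0
  edge (3, 6)→(5, 10): d=(2,4) right/bottom  bias=-1
    (1,3)@(3, 7): e=[7,1,2] → █
    (2,3)@(5, 7): e=[9,7,-6] → ·
    (1,4)@(3, 9): e=[1,3,6] → █
    (2,4)@(5, 9): e=[3,9,-2] → ·
    (1,5)@(3, 11): e=[-5,5,10] → ·
  covered (2 px):
    · · · · · ·
    · · · · · ·
    · · · · · ·
    · █ · · · ·
    · █ · · · ·
    · · · · · ·

Z-buffer (winner per pixel, '.' = empty):
  . . . . . .
  . . . . . .
  . . . . . .
  . 2 . . . .
  . 2 . . . .
  . . 0 0 . .

Final: 0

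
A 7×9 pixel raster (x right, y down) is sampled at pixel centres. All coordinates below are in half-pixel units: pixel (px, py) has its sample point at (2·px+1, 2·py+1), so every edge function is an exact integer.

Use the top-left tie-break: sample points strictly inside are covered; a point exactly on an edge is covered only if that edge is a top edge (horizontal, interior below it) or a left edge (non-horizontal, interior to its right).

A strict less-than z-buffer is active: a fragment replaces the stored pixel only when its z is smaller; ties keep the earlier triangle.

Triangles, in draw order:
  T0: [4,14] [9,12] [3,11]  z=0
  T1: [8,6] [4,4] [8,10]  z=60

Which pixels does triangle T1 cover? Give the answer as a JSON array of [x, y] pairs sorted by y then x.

T0:
  2·area = 17  (B↔C swapped to make it positive)
  edge (4, 14)→(3, 11): d=(-1,-3) top-left  bias=+0
  edge (3, 11)→(9, 12): d=(6,1) right/bottom  bias=-1
  edge (9, 12)→(4, 14): d=(-5,2) right/bottom  bias=-1
    (0,2)@(1, 5): e=[0,-34,51] → ·  [on edge]
    (1,5)@(3, 11): e=[0,0,17] → ·  [on edge]
    (2,6)@(5, 13): e=[4,10,3] → #
    (3,6)@(7, 13): e=[10,8,-1] → ·
    (2,7)@(5, 15): e=[2,22,-7] → ·
    (2,8)@(5, 17): e=[0,34,-17] → ·  [on edge]
  covered (1 px):
    · · · · · · ·
    · · · · · · ·
    · · · · · · ·
    · · · · · · ·
    · · · · · · ·
    · · · · · · ·
    · · # · · · ·
    · · · · · · ·
    · · · · · · ·
T1:
  2·area = 16  (B↔C swapped to make it positive)
  edge (8, 6)→(8, 10): d=(0,4) right/bottom  bias=-1
  edge (8, 10)→(4, 4): d=(-4,-6) top-left  bias=+0
  edge (4, 4)→(8, 6): d=(4,2) right/bottom  bias=-1
    (2,2)@(5, 5): e=[12,2,2] → #
    (3,2)@(7, 5): e=[4,14,-2] → ·
    (2,3)@(5, 7): e=[12,-6,10] → ·
    (3,3)@(7, 7): e=[4,6,6] → #
    (4,3)@(9, 7): e=[-4,18,2] → ·
    (3,4)@(7, 9): e=[4,-2,14] → ·
  covered (2 px):
    · · · · · · ·
    · · · · · · ·
    · · # · · · ·
    · · · # · · ·
    · · · · · · ·
    · · · · · · ·
    · · · · · · ·
    · · · · · · ·
    · · · · · · ·

Final: [[2,2],[3,3]]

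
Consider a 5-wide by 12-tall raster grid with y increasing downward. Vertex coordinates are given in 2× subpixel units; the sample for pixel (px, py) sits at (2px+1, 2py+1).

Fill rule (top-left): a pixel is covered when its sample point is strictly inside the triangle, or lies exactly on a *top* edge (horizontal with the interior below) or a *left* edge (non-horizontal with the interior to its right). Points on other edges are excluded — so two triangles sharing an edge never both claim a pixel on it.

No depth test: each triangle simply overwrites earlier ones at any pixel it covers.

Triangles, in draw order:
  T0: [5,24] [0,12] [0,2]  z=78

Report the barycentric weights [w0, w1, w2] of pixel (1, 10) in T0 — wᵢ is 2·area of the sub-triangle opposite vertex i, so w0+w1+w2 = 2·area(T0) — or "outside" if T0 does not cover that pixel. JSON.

T0:
  2·area = 50
  edge (5, 24)→(0, 12): d=(-5,-12) top-left  bias=+0
  edge (0, 12)→(0, 2): d=(0,-10) top-left  bias=+0
  edge (0, 2)→(5, 24): d=(5,22) right/bottom  bias=-1
    (0,3)@(1, 7): e=[37,10,3] → █
    (1,3)@(3, 7): e=[61,30,-41] → ·
    (0,4)@(1, 9): e=[27,10,13] → █
    (1,4)@(3, 9): e=[51,30,-31] → ·
    (0,5)@(1, 11): e=[17,10,23] → █
    (1,5)@(3, 11): e=[41,30,-21] → ·
    (0,6)@(1, 13): e=[7,10,33] → █
    (1,6)@(3, 13): e=[31,30,-11] → ·
    (0,7)@(1, 15): e=[-3,10,43] → ·
    (1,8)@(3, 17): e=[11,30,9] → █
    (2,8)@(5, 17): e=[35,50,-35] → ·
    (1,9)@(3, 19): e=[1,30,19] → █
  covered (6 px):
    · · · · ·
    · · · · ·
    · · · · ·
    █ · · · ·
    █ · · · ·
    █ · · · ·
    █ · · · ·
    · · · · ·
    · █ · · ·
    · █ · · ·
    · · · · ·
    · · · · ·

Final: "outside"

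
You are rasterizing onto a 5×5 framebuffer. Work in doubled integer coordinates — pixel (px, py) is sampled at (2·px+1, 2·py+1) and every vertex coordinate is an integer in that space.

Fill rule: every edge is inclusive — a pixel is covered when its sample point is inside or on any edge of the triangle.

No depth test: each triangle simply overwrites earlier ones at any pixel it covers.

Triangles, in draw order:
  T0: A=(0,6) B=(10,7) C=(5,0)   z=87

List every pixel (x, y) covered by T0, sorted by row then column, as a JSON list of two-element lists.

T0:
  2·area = 65  (B↔C swapped to make it positive)
  edge (0, 6)→(5, 0): d=(5,-6) inclusive
  edge (5, 0)→(10, 7): d=(5,7) inclusive
  edge (10, 7)→(0, 6): d=(-10,-1) inclusive
    (2,0)@(5, 1): e=[5,5,55] → X
    (3,0)@(7, 1): e=[17,-9,57] → .
    (1,1)@(3, 3): e=[3,29,33] → X
    (3,1)@(7, 3): e=[27,1,37] → X
    (4,1)@(9, 3): e=[39,-13,39] → .
    (0,2)@(1, 5): e=[1,53,11] → X
    (4,2)@(9, 5): e=[49,-3,19] → .
    (0,3)@(1, 7): e=[11,63,-9] → .
    (1,3)@(3, 7): e=[23,49,-7] → .
    (2,3)@(5, 7): e=[35,35,-5] → .
    (3,3)@(7, 7): e=[47,21,-3] → .
  covered (8 px):
    . . X . .
    . X X X .
    X X X X .
    . . . . .
    . . . . .

Answer: [[2,0],[1,1],[2,1],[3,1],[0,2],[1,2],[2,2],[3,2]]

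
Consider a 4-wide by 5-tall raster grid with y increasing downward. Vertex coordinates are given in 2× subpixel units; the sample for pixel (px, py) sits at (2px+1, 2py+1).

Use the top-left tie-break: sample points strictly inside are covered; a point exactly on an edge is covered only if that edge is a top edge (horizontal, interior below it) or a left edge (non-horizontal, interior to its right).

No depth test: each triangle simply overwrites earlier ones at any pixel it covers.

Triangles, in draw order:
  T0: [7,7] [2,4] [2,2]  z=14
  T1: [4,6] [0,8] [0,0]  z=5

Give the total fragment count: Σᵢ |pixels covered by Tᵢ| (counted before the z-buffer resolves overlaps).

T0:
  2·area = 10
  edge (7, 7)→(2, 4): d=(-5,-3) top-left  bias=+0
  edge (2, 4)→(2, 2): d=(0,-2) top-left  bias=+0
  edge (2, 2)→(7, 7): d=(5,5) right/bottom  bias=-1
    (0,0)@(1, 1): e=[12,-2,0] → .  [on edge]
    (1,1)@(3, 3): e=[8,2,0] → .  [on edge]
    (2,2)@(5, 5): e=[4,6,0] → .  [on edge]
    (3,3)@(7, 7): e=[0,10,0] → .  [on edge]
  covered (0 px):
    . . . .
    . . . .
    . . . .
    . . . .
    . . . .
T1:
  2·area = 32
  edge (4, 6)→(0, 8): d=(-4,2) right/bottom  bias=-1
  edge (0, 8)→(0, 0): d=(0,-8) top-left  bias=+0
  edge (0, 0)→(4, 6): d=(4,6) right/bottom  bias=-1
    (0,1)@(1, 3): e=[18,8,6] → X
    (1,1)@(3, 3): e=[14,24,-6] → .
    (0,2)@(1, 5): e=[10,8,14] → X
    (1,2)@(3, 5): e=[6,24,2] → X
    (2,2)@(5, 5): e=[2,40,-10] → .
    (0,3)@(1, 7): e=[2,8,22] → X
    (1,3)@(3, 7): e=[-2,24,10] → .
    (0,4)@(1, 9): e=[-6,8,30] → .
  covered (4 px):
    . . . .
    X . . .
    X X . .
    X . . .
    . . . .

Result: 4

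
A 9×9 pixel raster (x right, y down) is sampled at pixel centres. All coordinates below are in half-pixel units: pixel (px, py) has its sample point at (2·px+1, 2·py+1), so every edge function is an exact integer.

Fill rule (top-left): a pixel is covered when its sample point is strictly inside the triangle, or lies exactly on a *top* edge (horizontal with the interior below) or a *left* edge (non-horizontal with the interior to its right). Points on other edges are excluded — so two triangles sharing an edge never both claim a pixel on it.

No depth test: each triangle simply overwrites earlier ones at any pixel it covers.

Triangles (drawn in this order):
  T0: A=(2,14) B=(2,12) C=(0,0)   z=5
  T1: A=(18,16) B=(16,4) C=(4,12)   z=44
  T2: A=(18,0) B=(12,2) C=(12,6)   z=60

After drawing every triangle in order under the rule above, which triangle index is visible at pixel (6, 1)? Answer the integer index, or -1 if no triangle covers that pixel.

T0:
  2·area = 4  (B↔C swapped to make it positive)
  edge (2, 14)→(0, 0): d=(-2,-14) top-left  bias=+0
  edge (0, 0)→(2, 12): d=(2,12) right/bottom  bias=-1
  edge (2, 12)→(2, 14): d=(0,2) right/bottom  bias=-1
    (0,3)@(1, 7): e=[0,2,2] → X  [on edge]
    (1,3)@(3, 7): e=[28,-22,-2] → .
    (0,4)@(1, 9): e=[-4,6,2] → .
  covered (1 px):
    . . . . . . . . .
    . . . . . . . . .
    . . . . . . . . .
    X . . . . . . . .
    . . . . . . . . .
    . . . . . . . . .
    . . . . . . . . .
    . . . . . . . . .
    . . . . . . . . .
T1:
  2·area = 160  (B↔C swapped to make it positive)
  edge (18, 16)→(4, 12): d=(-14,-4) top-left  bias=+0
  edge (4, 12)→(16, 4): d=(12,-8) top-left  bias=+0
  edge (16, 4)→(18, 16): d=(2,12) right/bottom  bias=-1
    (7,2)@(15, 5): e=[142,4,14] → X
    (8,2)@(17, 5): e=[150,20,-10] → .
    (6,3)@(13, 7): e=[106,12,42] → X
    (8,3)@(17, 7): e=[122,44,-6] → .
    (4,4)@(9, 9): e=[62,4,94] → X
    (5,4)@(11, 9): e=[70,20,70] → X
    (8,4)@(17, 9): e=[94,68,-2] → .
    (3,5)@(7, 11): e=[26,12,122] → X
    (8,5)@(17, 11): e=[66,92,2] → X
    (3,6)@(7, 13): e=[-2,36,126] → .
    (4,6)@(9, 13): e=[6,52,102] → X
    (4,7)@(9, 15): e=[-22,76,106] → .
  covered (20 px):
    . . . . . . . . .
    . . . . . . . . .
    . . . . . . . X .
    . . . . . . X X .
    . . . . X X X X .
    . . . X X X X X X
    . . . . X X X X X
    . . . . . . . X X
    . . . . . . . . .
T2:
  2·area = 24  (B↔C swapped to make it positive)
  edge (18, 0)→(12, 6): d=(-6,6) right/bottom  bias=-1
  edge (12, 6)→(12, 2): d=(0,-4) top-left  bias=+0
  edge (12, 2)→(18, 0): d=(6,-2) top-left  bias=+0
    (7,0)@(15, 1): e=[12,12,0] → X  [on edge]
    (8,0)@(17, 1): e=[0,20,4] → .  [on edge]
    (4,1)@(9, 3): e=[36,-12,0] → .  [on edge]
    (6,1)@(13, 3): e=[12,4,8] → X
    (7,1)@(15, 3): e=[0,12,12] → .  [on edge]
    (1,2)@(3, 5): e=[60,-36,0] → .  [on edge]
    (6,2)@(13, 5): e=[0,4,20] → .  [on edge]
    (5,3)@(11, 7): e=[0,-4,28] → .  [on edge]
    (4,4)@(9, 9): e=[0,-12,36] → .  [on edge]
    (3,5)@(7, 11): e=[0,-20,44] → .  [on edge]
    (2,6)@(5, 13): e=[0,-28,52] → .  [on edge]
    (1,7)@(3, 15): e=[0,-36,60] → .  [on edge]
    (0,8)@(1, 17): e=[0,-44,68] → .  [on edge]
  covered (2 px):
    . . . . . . . X .
    . . . . . . X . .
    . . . . . . . . .
    . . . . . . . . .
    . . . . . . . . .
    . . . . . . . . .
    . . . . . . . . .
    . . . . . . . . .
    . . . . . . . . .

Z-buffer (winner per pixel, '.' = empty):
  . . . . . . . 2 .
  . . . . . . 2 . .
  . . . . . . . 1 .
  0 . . . . . 1 1 .
  . . . . 1 1 1 1 .
  . . . 1 1 1 1 1 1
  . . . . 1 1 1 1 1
  . . . . . . . 1 1
  . . . . . . . . .

Answer: 2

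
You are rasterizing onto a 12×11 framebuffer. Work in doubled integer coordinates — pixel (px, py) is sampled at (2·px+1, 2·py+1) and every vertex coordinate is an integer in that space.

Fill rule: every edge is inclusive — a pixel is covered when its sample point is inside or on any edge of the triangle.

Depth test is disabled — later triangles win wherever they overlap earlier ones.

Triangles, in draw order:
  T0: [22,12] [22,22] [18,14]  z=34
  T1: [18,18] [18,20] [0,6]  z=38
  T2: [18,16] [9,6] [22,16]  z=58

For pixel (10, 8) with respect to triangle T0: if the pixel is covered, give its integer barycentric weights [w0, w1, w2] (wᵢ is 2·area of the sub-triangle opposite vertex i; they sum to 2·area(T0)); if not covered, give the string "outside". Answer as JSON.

T0:
  2·area = 40
  edge (22, 12)→(22, 22): d=(0,10) inclusive
  edge (22, 22)→(18, 14): d=(-4,-8) inclusive
  edge (18, 14)→(22, 12): d=(4,-2) inclusive
    (10,6)@(21, 13): e=[10,28,2] → █
    (11,6)@(23, 13): e=[-10,44,6] → ·
    (9,7)@(19, 15): e=[30,4,6] → █
    (11,7)@(23, 15): e=[-10,36,14] → ·
    (9,8)@(19, 17): e=[30,-4,14] → ·
    (10,8)@(21, 17): e=[10,12,18] → █
    (11,8)@(23, 17): e=[-10,28,22] → ·
    (10,9)@(21, 19): e=[10,4,26] → █
    (11,9)@(23, 19): e=[-10,20,30] → ·
    (10,10)@(21, 21): e=[10,-4,34] → ·
  covered (5 px):
    · · · · · · · · · · · ·
    · · · · · · · · · · · ·
    · · · · · · · · · · · ·
    · · · · · · · · · · · ·
    · · · · · · · · · · · ·
    · · · · · · · · · · · ·
    · · · · · · · · · · █ ·
    · · · · · · · · · █ █ ·
    · · · · · · · · · · █ ·
    · · · · · · · · · · █ ·
    · · · · · · · · · · · ·
T1:
  2·area = 36
  edge (18, 18)→(18, 20): d=(0,2) inclusive
  edge (18, 20)→(0, 6): d=(-18,-14) inclusive
  edge (0, 6)→(18, 18): d=(18,12) inclusive
    (3,5)@(7, 11): e=[22,8,6] → █
    (4,5)@(9, 11): e=[18,36,-18] → ·
    (3,6)@(7, 13): e=[22,-28,42] → ·
    (4,6)@(9, 13): e=[18,0,18] → █  [on edge]
    (5,6)@(11, 13): e=[14,28,-6] → ·
    (4,7)@(9, 15): e=[18,-36,54] → ·
    (6,7)@(13, 15): e=[10,20,6] → █
    (7,7)@(15, 15): e=[6,48,-18] → ·
    (6,8)@(13, 17): e=[10,-16,42] → ·
    (7,8)@(15, 17): e=[6,12,18] → █
    (8,8)@(17, 17): e=[2,40,-6] → ·
    (7,9)@(15, 19): e=[6,-24,54] → ·
  covered (5 px):
    · · · · · · · · · · · ·
    · · · · · · · · · · · ·
    · · · · · · · · · · · ·
    · · · · · · · · · · · ·
    · · · · · · · · · · · ·
    · · · █ · · · · · · · ·
    · · · · █ · · · · · · ·
    · · · · · · █ · · · · ·
    · · · · · · · █ · · · ·
    · · · · · · · · █ · · ·
    · · · · · · · · · · · ·
T2:
  2·area = 40
  edge (18, 16)→(9, 6): d=(-9,-10) inclusive
  edge (9, 6)→(22, 16): d=(13,10) inclusive
  edge (22, 16)→(18, 16): d=(-4,0) inclusive
    (7,5)@(15, 11): e=[15,5,20] → █
    (8,5)@(17, 11): e=[35,-15,20] → ·
    (7,6)@(15, 13): e=[-3,31,12] → ·
    (8,6)@(17, 13): e=[17,11,12] → █
    (9,6)@(19, 13): e=[37,-9,12] → ·
    (8,7)@(17, 15): e=[-1,37,4] → ·
    (9,7)@(19, 15): e=[19,17,4] → █
    (10,7)@(21, 15): e=[39,-3,4] → ·
    (9,8)@(19, 17): e=[1,43,-4] → ·
  covered (3 px):
    · · · · · · · · · · · ·
    · · · · · · · · · · · ·
    · · · · · · · · · · · ·
    · · · · · · · · · · · ·
    · · · · · · · · · · · ·
    · · · · · · · █ · · · ·
    · · · · · · · · █ · · ·
    · · · · · · · · · █ · ·
    · · · · · · · · · · · ·
    · · · · · · · · · · · ·
    · · · · · · · · · · · ·

Answer: [12,18,10]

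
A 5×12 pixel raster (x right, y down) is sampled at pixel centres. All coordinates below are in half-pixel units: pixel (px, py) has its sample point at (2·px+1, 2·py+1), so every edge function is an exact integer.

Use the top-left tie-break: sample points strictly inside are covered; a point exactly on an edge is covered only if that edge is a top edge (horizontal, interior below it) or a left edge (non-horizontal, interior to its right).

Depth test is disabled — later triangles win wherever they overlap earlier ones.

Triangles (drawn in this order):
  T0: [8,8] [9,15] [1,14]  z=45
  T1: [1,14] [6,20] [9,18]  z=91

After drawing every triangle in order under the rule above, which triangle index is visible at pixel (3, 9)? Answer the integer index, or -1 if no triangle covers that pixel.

T0:
  2·area = 55
  edge (8, 8)→(9, 15): d=(1,7) right/bottom  bias=-1
  edge (9, 15)→(1, 14): d=(-8,-1) top-left  bias=+0
  edge (1, 14)→(8, 8): d=(7,-6) top-left  bias=+0
    (3,0)@(7, 1): e=[0,110,-55] → .  [on edge]
    (3,4)@(7, 9): e=[8,46,1] → X
    (4,4)@(9, 9): e=[-6,48,13] → .
    (2,5)@(5, 11): e=[24,28,3] → X
    (4,5)@(9, 11): e=[-4,32,27] → .
    (1,6)@(3, 13): e=[40,10,5] → X
    (4,6)@(9, 13): e=[-2,16,41] → .
    (1,7)@(3, 15): e=[42,-6,19] → .
    (2,7)@(5, 15): e=[28,-4,31] → .
    (3,7)@(7, 15): e=[14,-2,43] → .
    (4,7)@(9, 15): e=[0,0,55] → .  [on edge]
  covered (6 px):
    . . . . .
    . . . . .
    . . . . .
    . . . . .
    . . . X .
    . . X X .
    . X X X .
    . . . . .
    . . . . .
    . . . . .
    . . . . .
    . . . . .
T1:
  2·area = 28  (B↔C swapped to make it positive)
  edge (1, 14)→(9, 18): d=(8,4) right/bottom  bias=-1
  edge (9, 18)→(6, 20): d=(-3,2) right/bottom  bias=-1
  edge (6, 20)→(1, 14): d=(-5,-6) top-left  bias=+0
    (1,7)@(3, 15): e=[0,21,7] → .  [on edge]
    (2,8)@(5, 17): e=[8,11,9] → X
    (3,8)@(7, 17): e=[0,7,21] → .  [on edge]
    (2,9)@(5, 19): e=[24,5,-1] → .
    (3,9)@(7, 19): e=[16,1,11] → X
    (4,9)@(9, 19): e=[8,-3,23] → .
    (3,10)@(7, 21): e=[32,-5,1] → .
  covered (2 px):
    . . . . .
    . . . . .
    . . . . .
    . . . . .
    . . . . .
    . . . . .
    . . . . .
    . . . . .
    . . X . .
    . . . X .
    . . . . .
    . . . . .

Z-buffer (winner per pixel, '.' = empty):
  . . . . .
  . . . . .
  . . . . .
  . . . . .
  . . . 0 .
  . . 0 0 .
  . 0 0 0 .
  . . . . .
  . . 1 . .
  . . . 1 .
  . . . . .
  . . . . .

Answer: 1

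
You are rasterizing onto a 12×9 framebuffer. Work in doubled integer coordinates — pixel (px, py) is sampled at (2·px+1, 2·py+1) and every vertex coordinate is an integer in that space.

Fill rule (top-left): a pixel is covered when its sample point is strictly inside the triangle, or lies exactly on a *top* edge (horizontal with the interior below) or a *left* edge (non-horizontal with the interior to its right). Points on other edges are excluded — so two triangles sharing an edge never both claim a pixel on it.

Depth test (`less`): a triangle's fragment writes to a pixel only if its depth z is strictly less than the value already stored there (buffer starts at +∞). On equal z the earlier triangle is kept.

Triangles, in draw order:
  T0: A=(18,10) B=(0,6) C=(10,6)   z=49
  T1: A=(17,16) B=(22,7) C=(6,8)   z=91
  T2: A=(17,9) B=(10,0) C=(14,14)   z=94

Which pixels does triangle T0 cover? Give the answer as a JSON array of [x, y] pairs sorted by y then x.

T0:
  2·area = 40
  edge (18, 10)→(0, 6): d=(-18,-4) top-left  bias=+0
  edge (0, 6)→(10, 6): d=(10,0) top-left  bias=+0
  edge (10, 6)→(18, 10): d=(8,4) right/bottom  bias=-1
    (2,3)@(5, 7): e=[2,10,28] → #
    (3,3)@(7, 7): e=[10,10,20] → #
    (4,3)@(9, 7): e=[18,10,12] → #
    (5,3)@(11, 7): e=[26,10,4] → #
    (6,3)@(13, 7): e=[34,10,-4] → ·
    (2,4)@(5, 9): e=[-34,30,44] → ·
    (3,4)@(7, 9): e=[-26,30,36] → ·
    (4,4)@(9, 9): e=[-18,30,28] → ·
    (5,4)@(11, 9): e=[-10,30,20] → ·
    (7,4)@(15, 9): e=[6,30,4] → #
    (8,4)@(17, 9): e=[14,30,-4] → ·
    (7,5)@(15, 11): e=[-30,50,20] → ·
  covered (5 px):
    · · · · · · · · · · · ·
    · · · · · · · · · · · ·
    · · · · · · · · · · · ·
    · · # # # # · · · · · ·
    · · · · · · · # · · · ·
    · · · · · · · · · · · ·
    · · · · · · · · · · · ·
    · · · · · · · · · · · ·
    · · · · · · · · · · · ·
T1:
  2·area = 139  (B↔C swapped to make it positive)
  edge (17, 16)→(6, 8): d=(-11,-8) top-left  bias=+0
  edge (6, 8)→(22, 7): d=(16,-1) top-left  bias=+0
  edge (22, 7)→(17, 16): d=(-5,9) right/bottom  bias=-1
    (4,4)@(9, 9): e=[13,19,107] → #
    (5,4)@(11, 9): e=[29,21,89] → #
    (6,4)@(13, 9): e=[45,23,71] → #
    (7,4)@(15, 9): e=[61,25,53] → #
    (8,4)@(17, 9): e=[77,27,35] → #
    (9,4)@(19, 9): e=[93,29,17] → #
    (10,4)@(21, 9): e=[109,31,-1] → ·
    (4,5)@(9, 11): e=[-9,51,97] → ·
    (5,5)@(11, 11): e=[7,53,79] → #
    (10,5)@(21, 11): e=[87,63,-11] → ·
    (5,6)@(11, 13): e=[-15,85,69] → ·
    (6,6)@(13, 13): e=[1,87,51] → #
  covered (15 px):
    · · · · · · · · · · · ·
    · · · · · · · · · · · ·
    · · · · · · · · · · · ·
    · · · · · · · · · · · ·
    · · · · # # # # # # · ·
    · · · · · # # # # # · ·
    · · · · · · # # # · · ·
    · · · · · · · · # · · ·
    · · · · · · · · · · · ·
T2:
  2·area = 62  (B↔C swapped to make it positive)
  edge (17, 9)→(14, 14): d=(-3,5) right/bottom  bias=-1
  edge (14, 14)→(10, 0): d=(-4,-14) top-left  bias=+0
  edge (10, 0)→(17, 9): d=(7,9) right/bottom  bias=-1
    (5,1)@(11, 3): e=[48,2,12] → #
    (6,1)@(13, 3): e=[38,30,-6] → ·
    (5,2)@(11, 5): e=[42,-6,26] → ·
    (6,2)@(13, 5): e=[32,22,8] → #
    (7,2)@(15, 5): e=[22,50,-10] → ·
    (6,3)@(13, 7): e=[26,14,22] → #
    (7,3)@(15, 7): e=[16,42,4] → #
    (8,3)@(17, 7): e=[6,70,-14] → ·
    (6,4)@(13, 9): e=[20,6,36] → #
    (8,4)@(17, 9): e=[0,62,0] → ·  [on edge]
    (6,5)@(13, 11): e=[14,-2,50] → ·
    (7,5)@(15, 11): e=[4,26,32] → #
  covered (7 px):
    · · · · · · · · · · · ·
    · · · · · # · · · · · ·
    · · · · · · # · · · · ·
    · · · · · · # # · · · ·
    · · · · · · # # · · · ·
    · · · · · · · # · · · ·
    · · · · · · · · · · · ·
    · · · · · · · · · · · ·
    · · · · · · · · · · · ·

Final: [[2,3],[3,3],[4,3],[5,3],[7,4]]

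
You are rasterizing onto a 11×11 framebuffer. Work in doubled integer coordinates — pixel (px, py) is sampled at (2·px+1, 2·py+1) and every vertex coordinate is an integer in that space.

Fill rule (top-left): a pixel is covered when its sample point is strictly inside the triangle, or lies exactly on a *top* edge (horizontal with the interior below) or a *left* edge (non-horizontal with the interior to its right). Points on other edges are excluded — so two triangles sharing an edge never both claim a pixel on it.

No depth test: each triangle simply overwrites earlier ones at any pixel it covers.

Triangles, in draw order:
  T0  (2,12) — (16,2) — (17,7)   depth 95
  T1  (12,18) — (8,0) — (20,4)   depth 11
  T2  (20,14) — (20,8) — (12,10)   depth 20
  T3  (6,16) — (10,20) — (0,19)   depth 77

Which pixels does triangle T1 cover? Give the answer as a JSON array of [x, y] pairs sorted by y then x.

T0:
  2·area = 80
  edge (2, 12)→(16, 2): d=(14,-10) top-left  bias=+0
  edge (16, 2)→(17, 7): d=(1,5) right/bottom  bias=-1
  edge (17, 7)→(2, 12): d=(-15,5) right/bottom  bias=-1
    (7,1)@(15, 3): e=[4,6,70] → #
    (8,1)@(17, 3): e=[24,-4,60] → ·
    (6,2)@(13, 5): e=[12,18,50] → #
    (8,2)@(17, 5): e=[52,-2,30] → ·
    (4,3)@(9, 7): e=[0,40,40] → #  [on edge]
    (5,3)@(11, 7): e=[20,30,30] → #
    (8,3)@(17, 7): e=[80,0,0] → ·  [on edge]
    (3,4)@(7, 9): e=[8,52,20] → #
    (5,4)@(11, 9): e=[48,32,0] → ·  [on edge]
    (6,4)@(13, 9): e=[68,22,-10] → ·
    (7,4)@(15, 9): e=[88,12,-20] → ·
    (2,5)@(5, 11): e=[16,64,0] → ·  [on edge]
    (9,8)@(19, 17): e=[240,0,-160] → ·  [on edge]
  covered (9 px):
    · · · · · · · · · · ·
    · · · · · · · # · · ·
    · · · · · · # # · · ·
    · · · · # # # # · · ·
    · · · # # · · · · · ·
    · · · · · · · · · · ·
    · · · · · · · · · · ·
    · · · · · · · · · · ·
    · · · · · · · · · · ·
    · · · · · · · · · · ·
    · · · · · · · · · · ·
T1:
  2·area = 200
  edge (12, 18)→(8, 0): d=(-4,-18) top-left  bias=+0
  edge (8, 0)→(20, 4): d=(12,4) right/bottom  bias=-1
  edge (20, 4)→(12, 18): d=(-8,14) right/bottom  bias=-1
    (4,0)@(9, 1): e=[14,8,178] → #
    (5,0)@(11, 1): e=[50,0,150] → ·  [on edge]
    (4,1)@(9, 3): e=[6,32,162] → #
    (5,1)@(11, 3): e=[42,24,134] → #
    (6,1)@(13, 3): e=[78,16,106] → #
    (7,1)@(15, 3): e=[114,8,78] → #
    (8,1)@(17, 3): e=[150,0,50] → ·  [on edge]
    (4,2)@(9, 5): e=[-2,56,146] → ·
    (5,2)@(11, 5): e=[34,48,118] → #
    (8,2)@(17, 5): e=[142,24,34] → #
    (9,2)@(19, 5): e=[178,16,6] → #
    (10,2)@(21, 5): e=[214,8,-22] → ·
  covered (24 px):
    · · · · # · · · · · ·
    · · · · # # # # · · ·
    · · · · · # # # # # ·
    · · · · · # # # # · ·
    · · · · · # # # # · ·
    · · · · · # # # · · ·
    · · · · · # # · · · ·
    · · · · · · # · · · ·
    · · · · · · · · · · ·
    · · · · · · · · · · ·
    · · · · · · · · · · ·
T2:
  2·area = 48  (B↔C swapped to make it positive)
  edge (20, 14)→(12, 10): d=(-8,-4) top-left  bias=+0
  edge (12, 10)→(20, 8): d=(8,-2) top-left  bias=+0
  edge (20, 8)→(20, 14): d=(0,6) right/bottom  bias=-1
    (8,4)@(17, 9): e=[28,2,18] → #
    (9,4)@(19, 9): e=[36,6,6] → #
    (10,4)@(21, 9): e=[44,10,-6] → ·
    (7,5)@(15, 11): e=[4,14,30] → #
    (10,5)@(21, 11): e=[28,26,-6] → ·
    (7,6)@(15, 13): e=[-12,30,30] → ·
    (8,6)@(17, 13): e=[-4,34,18] → ·
    (9,6)@(19, 13): e=[4,38,6] → #
    (10,6)@(21, 13): e=[12,42,-6] → ·
    (9,7)@(19, 15): e=[-12,54,6] → ·
  covered (6 px):
    · · · · · · · · · · ·
    · · · · · · · · · · ·
    · · · · · · · · · · ·
    · · · · · · · · · · ·
    · · · · · · · · # # ·
    · · · · · · · # # # ·
    · · · · · · · · · # ·
    · · · · · · · · · · ·
    · · · · · · · · · · ·
    · · · · · · · · · · ·
    · · · · · · · · · · ·
T3:
  2·area = 36
  edge (6, 16)→(10, 20): d=(4,4) right/bottom  bias=-1
  edge (10, 20)→(0, 19): d=(-10,-1) top-left  bias=+0
  edge (0, 19)→(6, 16): d=(6,-3) top-left  bias=+0
    (0,5)@(1, 11): e=[0,81,-45] → ·  [on edge]
    (1,6)@(3, 13): e=[0,63,-27] → ·  [on edge]
    (2,7)@(5, 15): e=[0,45,-9] → ·  [on edge]
    (2,8)@(5, 17): e=[8,25,3] → #
    (3,8)@(7, 17): e=[0,27,9] → ·  [on edge]
    (0,9)@(1, 19): e=[32,1,3] → #
    (1,9)@(3, 19): e=[24,3,9] → #
    (3,9)@(7, 19): e=[8,7,21] → #
    (4,9)@(9, 19): e=[0,9,27] → ·  [on edge]
    (0,10)@(1, 21): e=[40,-19,15] → ·
    (1,10)@(3, 21): e=[32,-17,21] → ·
    (2,10)@(5, 21): e=[24,-15,27] → ·
    (5,10)@(11, 21): e=[0,-9,45] → ·  [on edge]
  covered (5 px):
    · · · · · · · · · · ·
    · · · · · · · · · · ·
    · · · · · · · · · · ·
    · · · · · · · · · · ·
    · · · · · · · · · · ·
    · · · · · · · · · · ·
    · · · · · · · · · · ·
    · · · · · · · · · · ·
    · · # · · · · · · · ·
    # # # # · · · · · · ·
    · · · · · · · · · · ·

Final: [[4,0],[4,1],[5,1],[6,1],[7,1],[5,2],[6,2],[7,2],[8,2],[9,2],[5,3],[6,3],[7,3],[8,3],[5,4],[6,4],[7,4],[8,4],[5,5],[6,5],[7,5],[5,6],[6,6],[6,7]]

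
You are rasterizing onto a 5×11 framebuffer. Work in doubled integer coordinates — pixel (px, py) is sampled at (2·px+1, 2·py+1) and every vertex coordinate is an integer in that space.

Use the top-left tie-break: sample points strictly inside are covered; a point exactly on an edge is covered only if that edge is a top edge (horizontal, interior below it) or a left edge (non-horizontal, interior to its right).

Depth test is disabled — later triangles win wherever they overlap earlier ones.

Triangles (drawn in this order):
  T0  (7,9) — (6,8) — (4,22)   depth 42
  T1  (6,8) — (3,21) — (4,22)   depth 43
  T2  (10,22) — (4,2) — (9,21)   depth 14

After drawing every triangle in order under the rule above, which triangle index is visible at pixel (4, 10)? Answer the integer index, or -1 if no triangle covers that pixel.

T0:
  2·area = 16  (B↔C swapped to make it positive)
  edge (7, 9)→(4, 22): d=(-3,13) right/bottom  bias=-1
  edge (4, 22)→(6, 8): d=(2,-14) top-left  bias=+0
  edge (6, 8)→(7, 9): d=(1,1) right/bottom  bias=-1
    (3,0)@(7, 1): e=[24,0,-8] → .  [on edge]
    (0,1)@(1, 3): e=[96,-80,0] → .  [on edge]
    (1,2)@(3, 5): e=[64,-48,0] → .  [on edge]
    (2,3)@(5, 7): e=[32,-16,0] → .  [on edge]
    (3,4)@(7, 9): e=[0,16,0] → .  [on edge]
    (4,5)@(9, 11): e=[-32,48,0] → .  [on edge]
    (2,7)@(5, 15): e=[8,0,8] → X  [on edge]
    (3,7)@(7, 15): e=[-18,28,6] → .
    (2,8)@(5, 17): e=[2,4,10] → X
    (3,8)@(7, 17): e=[-24,32,8] → .
    (2,9)@(5, 19): e=[-4,8,12] → .
  covered (2 px):
    . . . . .
    . . . . .
    . . . . .
    . . . . .
    . . . . .
    . . . . .
    . . . . .
    . . X . .
    . . X . .
    . . . . .
    . . . . .
T1:
  2·area = 16  (B↔C swapped to make it positive)
  edge (6, 8)→(4, 22): d=(-2,14) right/bottom  bias=-1
  edge (4, 22)→(3, 21): d=(-1,-1) top-left  bias=+0
  edge (3, 21)→(6, 8): d=(3,-13) top-left  bias=+0
    (3,0)@(7, 1): e=[0,24,-8] → .  [on edge]
    (2,6)@(5, 13): e=[4,10,2] → X
    (3,6)@(7, 13): e=[-24,12,28] → .
    (2,7)@(5, 15): e=[0,8,8] → .  [on edge]
    (0,9)@(1, 19): e=[48,0,-32] → .  [on edge]
    (1,10)@(3, 21): e=[16,0,0] → X  [on edge]
    (2,10)@(5, 21): e=[-12,2,26] → .
  covered (2 px):
    . . . . .
    . . . . .
    . . . . .
    . . . . .
    . . . . .
    . . . . .
    . . X . .
    . . . . .
    . . . . .
    . . . . .
    . X . . .
T2:
  2·area = 14  (B↔C swapped to make it positive)
  edge (10, 22)→(9, 21): d=(-1,-1) top-left  bias=+0
  edge (9, 21)→(4, 2): d=(-5,-19) top-left  bias=+0
  edge (4, 2)→(10, 22): d=(6,20) right/bottom  bias=-1
    (0,6)@(1, 13): e=[0,-112,126] → .  [on edge]
    (3,6)@(7, 13): e=[6,2,6] → X
    (4,6)@(9, 13): e=[8,40,-34] → .
    (1,7)@(3, 15): e=[0,-84,98] → .  [on edge]
    (3,7)@(7, 15): e=[4,-8,18] → .
    (2,8)@(5, 17): e=[0,-56,70] → .  [on edge]
    (3,9)@(7, 19): e=[0,-28,42] → .  [on edge]
    (4,9)@(9, 19): e=[2,10,2] → X
    (4,10)@(9, 21): e=[0,0,14] → X  [on edge]
  covered (3 px):
    . . . . .
    . . . . .
    . . . . .
    . . . . .
    . . . . .
    . . . . .
    . . . X .
    . . . . .
    . . . . .
    . . . . X
    . . . . X

Z-buffer (winner per pixel, '.' = empty):
  . . . . .
  . . . . .
  . . . . .
  . . . . .
  . . . . .
  . . . . .
  . . 1 2 .
  . . 0 . .
  . . 0 . .
  . . . . 2
  . 1 . . 2

Result: 2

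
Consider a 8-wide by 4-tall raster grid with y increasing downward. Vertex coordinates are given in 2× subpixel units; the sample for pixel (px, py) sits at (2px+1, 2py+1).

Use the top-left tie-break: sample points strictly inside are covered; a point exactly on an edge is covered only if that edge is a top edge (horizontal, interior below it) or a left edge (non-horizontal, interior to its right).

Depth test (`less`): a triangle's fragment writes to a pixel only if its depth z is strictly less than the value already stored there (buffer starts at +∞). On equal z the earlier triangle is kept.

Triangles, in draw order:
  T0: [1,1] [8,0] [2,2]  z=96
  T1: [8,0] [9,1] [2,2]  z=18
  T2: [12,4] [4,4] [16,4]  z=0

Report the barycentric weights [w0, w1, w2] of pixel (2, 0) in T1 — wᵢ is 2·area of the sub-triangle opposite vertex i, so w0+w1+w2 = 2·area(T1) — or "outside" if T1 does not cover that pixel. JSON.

T0:
  2·area = 8
  edge (1, 1)→(8, 0): d=(7,-1) top-left  bias=+0
  edge (8, 0)→(2, 2): d=(-6,2) right/bottom  bias=-1
  edge (2, 2)→(1, 1): d=(-1,-1) top-left  bias=+0
    (0,0)@(1, 1): e=[0,8,0] → X  [on edge]
    (1,0)@(3, 1): e=[2,4,2] → X
    (2,0)@(5, 1): e=[4,0,4] → .  [on edge]
    (0,1)@(1, 3): e=[14,-4,-2] → .
    (1,1)@(3, 3): e=[16,-8,0] → .  [on edge]
    (2,2)@(5, 5): e=[32,-24,0] → .  [on edge]
    (3,3)@(7, 7): e=[48,-40,0] → .  [on edge]
  covered (2 px):
    X X . . . . . .
    . . . . . . . .
    . . . . . . . .
    . . . . . . . .
T1:
  2·area = 8
  edge (8, 0)→(9, 1): d=(1,1) right/bottom  bias=-1
  edge (9, 1)→(2, 2): d=(-7,1) right/bottom  bias=-1
  edge (2, 2)→(8, 0): d=(6,-2) top-left  bias=+0
    (2,0)@(5, 1): e=[4,4,0] → X  [on edge]
    (3,0)@(7, 1): e=[2,2,4] → X
    (4,0)@(9, 1): e=[0,0,8] → .  [on edge]
    (2,1)@(5, 3): e=[6,-10,12] → .
    (3,1)@(7, 3): e=[4,-12,16] → .
    (5,1)@(11, 3): e=[0,-16,24] → .  [on edge]
    (6,2)@(13, 5): e=[0,-32,40] → .  [on edge]
    (7,3)@(15, 7): e=[0,-48,56] → .  [on edge]
  covered (2 px):
    . . X X . . . .
    . . . . . . . .
    . . . . . . . .
    . . . . . . . .
T2:
  degenerate (2·area = 0) — covers nothing

Answer: [4,0,4]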